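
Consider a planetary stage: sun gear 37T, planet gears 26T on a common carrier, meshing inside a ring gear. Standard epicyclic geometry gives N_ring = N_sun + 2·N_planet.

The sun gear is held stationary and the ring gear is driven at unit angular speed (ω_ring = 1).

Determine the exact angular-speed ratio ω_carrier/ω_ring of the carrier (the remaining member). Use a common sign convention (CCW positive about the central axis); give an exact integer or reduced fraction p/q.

89/126

N_ring = 37 + 2·26 = 89
37(ω_s−ω_c) = −89(ω_r−ω_c),  ω_s=0, ω_r=1
37(0−ω_c) = −89(1−ω_c)  ⇒  126ω_c = 89  ⇒  ω_c = 89/126
ω_c/ω_r = 89/126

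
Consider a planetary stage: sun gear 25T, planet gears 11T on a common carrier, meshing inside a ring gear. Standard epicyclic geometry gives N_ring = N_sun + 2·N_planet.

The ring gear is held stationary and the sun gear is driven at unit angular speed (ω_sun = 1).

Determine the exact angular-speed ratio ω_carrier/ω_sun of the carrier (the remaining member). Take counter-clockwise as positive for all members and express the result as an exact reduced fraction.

N_ring = 25 + 2·11 = 47
25(ω_s−ω_c) = −47(ω_r−ω_c),  ω_r=0, ω_s=1
25(1−ω_c) = −47(0−ω_c)  ⇒  72ω_c = 25  ⇒  ω_c = 25/72
ω_c/ω_s = 25/72

25/72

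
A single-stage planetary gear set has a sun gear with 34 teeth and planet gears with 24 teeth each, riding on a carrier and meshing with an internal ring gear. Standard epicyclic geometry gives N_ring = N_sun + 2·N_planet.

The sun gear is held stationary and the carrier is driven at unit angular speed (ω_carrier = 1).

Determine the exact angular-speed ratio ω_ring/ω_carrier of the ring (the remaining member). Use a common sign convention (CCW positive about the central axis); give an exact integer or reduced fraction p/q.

58/41

N_ring = 34 + 2·24 = 82
34(ω_s−ω_c) = −82(ω_r−ω_c),  ω_s=0, ω_c=1
ω_r = 1 − (34/82)(0−1) = 58/41
ω_r/ω_c = 58/41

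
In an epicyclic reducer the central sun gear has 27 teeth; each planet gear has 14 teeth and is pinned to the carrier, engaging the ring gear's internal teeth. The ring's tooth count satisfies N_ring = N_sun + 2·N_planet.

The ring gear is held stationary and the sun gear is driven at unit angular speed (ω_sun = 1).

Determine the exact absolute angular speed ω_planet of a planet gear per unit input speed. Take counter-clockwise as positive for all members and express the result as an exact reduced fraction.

-27/28

N_ring = 27 + 2·14 = 55
27(ω_s−ω_c) = −55(ω_r−ω_c),  ω_r=0, ω_s=1
27(1−ω_c) = −55(0−ω_c)  ⇒  82ω_c = 27  ⇒  ω_c = 27/82
sun–planet: 27·(1−27/82) = −14·(ω_p−ω_c)  ⇒  ω_p−ω_c = −(27/14)·(55/82) = -1485/1148
ω_p = 27/82 − 1485/1148 = -27/28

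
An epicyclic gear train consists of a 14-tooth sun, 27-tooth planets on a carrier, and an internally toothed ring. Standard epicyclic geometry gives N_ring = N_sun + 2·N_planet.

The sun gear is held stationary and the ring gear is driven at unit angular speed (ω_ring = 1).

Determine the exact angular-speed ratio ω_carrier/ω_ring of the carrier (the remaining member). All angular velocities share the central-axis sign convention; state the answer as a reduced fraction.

34/41

N_ring = 14 + 2·27 = 68
14(ω_s−ω_c) = −68(ω_r−ω_c),  ω_s=0, ω_r=1
14(0−ω_c) = −68(1−ω_c)  ⇒  82ω_c = 68  ⇒  ω_c = 34/41
ω_c/ω_r = 34/41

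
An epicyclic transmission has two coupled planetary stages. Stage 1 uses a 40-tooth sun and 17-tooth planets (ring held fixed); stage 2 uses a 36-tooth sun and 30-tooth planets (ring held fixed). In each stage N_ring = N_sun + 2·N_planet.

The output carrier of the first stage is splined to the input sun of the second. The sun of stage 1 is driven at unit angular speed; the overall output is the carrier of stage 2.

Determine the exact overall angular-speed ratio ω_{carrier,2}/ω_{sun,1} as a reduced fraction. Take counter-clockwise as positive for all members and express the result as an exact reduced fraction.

20/209

Stage 1: N_ring = 40 + 2·17 = 74
Stage 1: 40(ω_s−ω_c) = −74(ω_r−ω_c),  ω_r=0, ω_s=1
Stage 1: 40(1−ω_c) = −74(0−ω_c)  ⇒  114ω_c = 40  ⇒  ω_c = 20/57
  ⇒ ω_c¹/ω_s¹ = 20/57
Stage 2: N_ring = 36 + 2·30 = 96
Stage 2: 36(ω_s−ω_c) = −96(ω_r−ω_c),  ω_r=0, ω_s=1
Stage 2: 36(1−ω_c) = −96(0−ω_c)  ⇒  132ω_c = 36  ⇒  ω_c = 3/11
  ⇒ ω_c²/ω_s² = 3/11
Coupling ω_s² = ω_c¹ ⇒ overall = 20/57 × 3/11 = 20/209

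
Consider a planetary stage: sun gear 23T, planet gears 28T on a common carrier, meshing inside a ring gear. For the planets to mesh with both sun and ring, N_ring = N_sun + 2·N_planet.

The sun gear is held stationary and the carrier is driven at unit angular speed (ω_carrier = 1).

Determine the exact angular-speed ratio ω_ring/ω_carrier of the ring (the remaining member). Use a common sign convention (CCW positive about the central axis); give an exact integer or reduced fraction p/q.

102/79

N_ring = 23 + 2·28 = 79
23(ω_s−ω_c) = −79(ω_r−ω_c),  ω_s=0, ω_c=1
ω_r = 1 − (23/79)(0−1) = 102/79
ω_r/ω_c = 102/79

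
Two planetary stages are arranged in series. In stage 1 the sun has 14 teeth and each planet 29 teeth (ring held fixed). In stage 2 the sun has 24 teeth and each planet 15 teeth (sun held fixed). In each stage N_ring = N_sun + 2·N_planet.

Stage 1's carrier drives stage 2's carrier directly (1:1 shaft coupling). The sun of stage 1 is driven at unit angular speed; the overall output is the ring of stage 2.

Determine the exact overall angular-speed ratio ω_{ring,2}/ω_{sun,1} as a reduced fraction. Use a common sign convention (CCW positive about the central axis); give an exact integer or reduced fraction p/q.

Stage 1: N_ring = 14 + 2·29 = 72
Stage 1: 14(ω_s−ω_c) = −72(ω_r−ω_c),  ω_r=0, ω_s=1
Stage 1: 14(1−ω_c) = −72(0−ω_c)  ⇒  86ω_c = 14  ⇒  ω_c = 7/43
  ⇒ ω_c¹/ω_s¹ = 7/43
Stage 2: N_ring = 24 + 2·15 = 54
Stage 2: 24(ω_s−ω_c) = −54(ω_r−ω_c),  ω_s=0, ω_c=1
Stage 2: ω_r = 1 − (24/54)(0−1) = 13/9
  ⇒ ω_r²/ω_c² = 13/9
Coupling ω_c² = ω_c¹ ⇒ overall = 7/43 × 13/9 = 91/387

91/387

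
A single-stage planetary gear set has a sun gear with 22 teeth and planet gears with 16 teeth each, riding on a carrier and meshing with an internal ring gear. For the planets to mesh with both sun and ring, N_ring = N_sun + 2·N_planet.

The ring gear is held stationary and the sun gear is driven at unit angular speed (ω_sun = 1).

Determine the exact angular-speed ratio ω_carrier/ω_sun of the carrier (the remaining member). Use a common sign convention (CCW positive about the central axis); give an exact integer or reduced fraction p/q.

11/38

N_ring = 22 + 2·16 = 54
22(ω_s−ω_c) = −54(ω_r−ω_c),  ω_r=0, ω_s=1
22(1−ω_c) = −54(0−ω_c)  ⇒  76ω_c = 22  ⇒  ω_c = 11/38
ω_c/ω_s = 11/38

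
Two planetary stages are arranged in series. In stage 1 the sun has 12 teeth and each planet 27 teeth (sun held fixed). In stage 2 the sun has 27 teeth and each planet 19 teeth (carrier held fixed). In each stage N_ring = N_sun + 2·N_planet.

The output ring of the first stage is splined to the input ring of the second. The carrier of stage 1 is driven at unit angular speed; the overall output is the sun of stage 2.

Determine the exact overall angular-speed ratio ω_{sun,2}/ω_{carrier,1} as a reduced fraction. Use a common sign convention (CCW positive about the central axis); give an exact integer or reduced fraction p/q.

-845/297

Stage 1: N_ring = 12 + 2·27 = 66
Stage 1: 12(ω_s−ω_c) = −66(ω_r−ω_c),  ω_s=0, ω_c=1
Stage 1: ω_r = 1 − (12/66)(0−1) = 13/11
  ⇒ ω_r¹/ω_c¹ = 13/11
Stage 2: N_ring = 27 + 2·19 = 65
Stage 2: 27(ω_s−ω_c) = −65(ω_r−ω_c),  ω_c=0, ω_r=1
Stage 2: ω_s = 0 − (65/27)(1−0) = -65/27
  ⇒ ω_s²/ω_r² = -65/27
Coupling ω_r² = ω_r¹ ⇒ overall = 13/11 × -65/27 = -845/297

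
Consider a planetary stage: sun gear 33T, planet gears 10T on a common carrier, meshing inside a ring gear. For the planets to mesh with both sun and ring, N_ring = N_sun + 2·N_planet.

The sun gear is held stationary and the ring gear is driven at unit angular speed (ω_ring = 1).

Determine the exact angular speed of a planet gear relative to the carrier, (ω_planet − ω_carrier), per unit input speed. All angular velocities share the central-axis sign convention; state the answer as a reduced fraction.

N_ring = 33 + 2·10 = 53
33(ω_s−ω_c) = −53(ω_r−ω_c),  ω_s=0, ω_r=1
33(0−ω_c) = −53(1−ω_c)  ⇒  86ω_c = 53  ⇒  ω_c = 53/86
sun–planet: 33·(0−53/86) = −10·(ω_p−ω_c)  ⇒  ω_p−ω_c = −(33/10)·(-53/86) = 1749/860

1749/860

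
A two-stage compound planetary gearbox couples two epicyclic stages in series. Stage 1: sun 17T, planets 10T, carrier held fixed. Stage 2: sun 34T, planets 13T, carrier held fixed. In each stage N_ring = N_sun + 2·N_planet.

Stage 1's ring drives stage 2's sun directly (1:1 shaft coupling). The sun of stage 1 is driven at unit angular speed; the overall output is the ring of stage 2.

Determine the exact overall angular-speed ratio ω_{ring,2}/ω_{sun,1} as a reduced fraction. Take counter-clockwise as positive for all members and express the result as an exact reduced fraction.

289/1110

Stage 1: N_ring = 17 + 2·10 = 37
Stage 1: 17(ω_s−ω_c) = −37(ω_r−ω_c),  ω_c=0, ω_s=1
Stage 1: ω_r = 0 − (17/37)(1−0) = -17/37
  ⇒ ω_r¹/ω_s¹ = -17/37
Stage 2: N_ring = 34 + 2·13 = 60
Stage 2: 34(ω_s−ω_c) = −60(ω_r−ω_c),  ω_c=0, ω_s=1
Stage 2: ω_r = 0 − (34/60)(1−0) = -17/30
  ⇒ ω_r²/ω_s² = -17/30
Coupling ω_s² = ω_r¹ ⇒ overall = -17/37 × -17/30 = 289/1110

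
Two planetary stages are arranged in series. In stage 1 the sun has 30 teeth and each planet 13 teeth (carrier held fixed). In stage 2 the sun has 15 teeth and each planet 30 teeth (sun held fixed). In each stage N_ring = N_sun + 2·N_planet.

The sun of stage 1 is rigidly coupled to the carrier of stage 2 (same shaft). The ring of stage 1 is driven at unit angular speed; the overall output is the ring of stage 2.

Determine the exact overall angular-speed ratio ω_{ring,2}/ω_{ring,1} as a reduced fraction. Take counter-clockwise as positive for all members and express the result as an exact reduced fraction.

Stage 1: N_ring = 30 + 2·13 = 56
Stage 1: 30(ω_s−ω_c) = −56(ω_r−ω_c),  ω_c=0, ω_r=1
Stage 1: ω_s = 0 − (56/30)(1−0) = -28/15
  ⇒ ω_s¹/ω_r¹ = -28/15
Stage 2: N_ring = 15 + 2·30 = 75
Stage 2: 15(ω_s−ω_c) = −75(ω_r−ω_c),  ω_s=0, ω_c=1
Stage 2: ω_r = 1 − (15/75)(0−1) = 6/5
  ⇒ ω_r²/ω_c² = 6/5
Coupling ω_c² = ω_s¹ ⇒ overall = -28/15 × 6/5 = -56/25

-56/25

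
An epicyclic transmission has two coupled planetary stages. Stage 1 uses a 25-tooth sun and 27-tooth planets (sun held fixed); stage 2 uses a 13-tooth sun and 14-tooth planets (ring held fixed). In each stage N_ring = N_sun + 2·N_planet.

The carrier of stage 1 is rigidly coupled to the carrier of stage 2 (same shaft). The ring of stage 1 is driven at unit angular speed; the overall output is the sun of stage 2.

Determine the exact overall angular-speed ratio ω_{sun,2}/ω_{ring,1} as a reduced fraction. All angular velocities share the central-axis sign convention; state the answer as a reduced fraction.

Stage 1: N_ring = 25 + 2·27 = 79
Stage 1: 25(ω_s−ω_c) = −79(ω_r−ω_c),  ω_s=0, ω_r=1
Stage 1: 25(0−ω_c) = −79(1−ω_c)  ⇒  104ω_c = 79  ⇒  ω_c = 79/104
  ⇒ ω_c¹/ω_r¹ = 79/104
Stage 2: N_ring = 13 + 2·14 = 41
Stage 2: 13(ω_s−ω_c) = −41(ω_r−ω_c),  ω_r=0, ω_c=1
Stage 2: ω_s = 1 − (41/13)(0−1) = 54/13
  ⇒ ω_s²/ω_c² = 54/13
Coupling ω_c² = ω_c¹ ⇒ overall = 79/104 × 54/13 = 2133/676

2133/676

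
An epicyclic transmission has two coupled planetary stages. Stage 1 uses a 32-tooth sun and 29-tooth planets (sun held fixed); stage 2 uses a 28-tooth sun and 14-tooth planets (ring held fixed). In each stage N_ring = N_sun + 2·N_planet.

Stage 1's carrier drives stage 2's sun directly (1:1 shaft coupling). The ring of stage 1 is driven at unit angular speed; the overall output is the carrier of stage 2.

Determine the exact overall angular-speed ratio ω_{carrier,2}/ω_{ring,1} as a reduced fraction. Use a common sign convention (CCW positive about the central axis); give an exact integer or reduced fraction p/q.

Stage 1: N_ring = 32 + 2·29 = 90
Stage 1: 32(ω_s−ω_c) = −90(ω_r−ω_c),  ω_s=0, ω_r=1
Stage 1: 32(0−ω_c) = −90(1−ω_c)  ⇒  122ω_c = 90  ⇒  ω_c = 45/61
  ⇒ ω_c¹/ω_r¹ = 45/61
Stage 2: N_ring = 28 + 2·14 = 56
Stage 2: 28(ω_s−ω_c) = −56(ω_r−ω_c),  ω_r=0, ω_s=1
Stage 2: 28(1−ω_c) = −56(0−ω_c)  ⇒  84ω_c = 28  ⇒  ω_c = 1/3
  ⇒ ω_c²/ω_s² = 1/3
Coupling ω_s² = ω_c¹ ⇒ overall = 45/61 × 1/3 = 15/61

15/61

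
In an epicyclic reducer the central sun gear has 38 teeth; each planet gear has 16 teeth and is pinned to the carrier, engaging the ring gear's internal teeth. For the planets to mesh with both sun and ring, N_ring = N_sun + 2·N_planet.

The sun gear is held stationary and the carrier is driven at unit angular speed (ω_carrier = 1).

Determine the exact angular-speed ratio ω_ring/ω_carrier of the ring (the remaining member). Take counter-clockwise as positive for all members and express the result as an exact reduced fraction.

N_ring = 38 + 2·16 = 70
38(ω_s−ω_c) = −70(ω_r−ω_c),  ω_s=0, ω_c=1
ω_r = 1 − (38/70)(0−1) = 54/35
ω_r/ω_c = 54/35

54/35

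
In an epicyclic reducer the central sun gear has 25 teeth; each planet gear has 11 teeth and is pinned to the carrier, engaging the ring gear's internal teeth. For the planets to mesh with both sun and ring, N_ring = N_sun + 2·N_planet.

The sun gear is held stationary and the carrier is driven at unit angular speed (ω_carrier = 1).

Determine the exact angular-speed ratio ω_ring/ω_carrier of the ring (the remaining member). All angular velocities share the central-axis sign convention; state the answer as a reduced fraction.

72/47

N_ring = 25 + 2·11 = 47
25(ω_s−ω_c) = −47(ω_r−ω_c),  ω_s=0, ω_c=1
ω_r = 1 − (25/47)(0−1) = 72/47
ω_r/ω_c = 72/47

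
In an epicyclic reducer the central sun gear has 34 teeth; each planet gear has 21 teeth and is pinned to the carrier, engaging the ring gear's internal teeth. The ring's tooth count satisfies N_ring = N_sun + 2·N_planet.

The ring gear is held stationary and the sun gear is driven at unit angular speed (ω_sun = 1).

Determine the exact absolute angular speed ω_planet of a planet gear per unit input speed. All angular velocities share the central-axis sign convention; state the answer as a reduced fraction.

N_ring = 34 + 2·21 = 76
34(ω_s−ω_c) = −76(ω_r−ω_c),  ω_r=0, ω_s=1
34(1−ω_c) = −76(0−ω_c)  ⇒  110ω_c = 34  ⇒  ω_c = 17/55
sun–planet: 34·(1−17/55) = −21·(ω_p−ω_c)  ⇒  ω_p−ω_c = −(34/21)·(38/55) = -1292/1155
ω_p = 17/55 − 1292/1155 = -17/21

-17/21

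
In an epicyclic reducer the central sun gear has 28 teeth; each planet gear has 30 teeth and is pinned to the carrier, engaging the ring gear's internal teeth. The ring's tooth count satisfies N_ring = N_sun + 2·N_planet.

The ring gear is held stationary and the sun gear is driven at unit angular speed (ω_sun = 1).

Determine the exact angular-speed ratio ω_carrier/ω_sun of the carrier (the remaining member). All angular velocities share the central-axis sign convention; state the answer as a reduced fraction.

7/29

N_ring = 28 + 2·30 = 88
28(ω_s−ω_c) = −88(ω_r−ω_c),  ω_r=0, ω_s=1
28(1−ω_c) = −88(0−ω_c)  ⇒  116ω_c = 28  ⇒  ω_c = 7/29
ω_c/ω_s = 7/29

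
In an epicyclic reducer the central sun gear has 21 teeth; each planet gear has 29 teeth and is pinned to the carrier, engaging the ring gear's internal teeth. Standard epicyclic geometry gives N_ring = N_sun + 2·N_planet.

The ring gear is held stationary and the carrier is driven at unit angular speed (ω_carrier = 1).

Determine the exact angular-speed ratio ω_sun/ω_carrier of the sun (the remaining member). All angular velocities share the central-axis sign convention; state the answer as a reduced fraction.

N_ring = 21 + 2·29 = 79
21(ω_s−ω_c) = −79(ω_r−ω_c),  ω_r=0, ω_c=1
ω_s = 1 − (79/21)(0−1) = 100/21
ω_s/ω_c = 100/21

100/21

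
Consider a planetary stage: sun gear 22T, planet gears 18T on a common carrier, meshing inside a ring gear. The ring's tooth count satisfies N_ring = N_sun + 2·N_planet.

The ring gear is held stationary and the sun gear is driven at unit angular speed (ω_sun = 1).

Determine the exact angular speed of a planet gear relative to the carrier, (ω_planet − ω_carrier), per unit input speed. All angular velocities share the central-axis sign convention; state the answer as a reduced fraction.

-319/360

N_ring = 22 + 2·18 = 58
22(ω_s−ω_c) = −58(ω_r−ω_c),  ω_r=0, ω_s=1
22(1−ω_c) = −58(0−ω_c)  ⇒  80ω_c = 22  ⇒  ω_c = 11/40
sun–planet: 22·(1−11/40) = −18·(ω_p−ω_c)  ⇒  ω_p−ω_c = −(22/18)·(29/40) = -319/360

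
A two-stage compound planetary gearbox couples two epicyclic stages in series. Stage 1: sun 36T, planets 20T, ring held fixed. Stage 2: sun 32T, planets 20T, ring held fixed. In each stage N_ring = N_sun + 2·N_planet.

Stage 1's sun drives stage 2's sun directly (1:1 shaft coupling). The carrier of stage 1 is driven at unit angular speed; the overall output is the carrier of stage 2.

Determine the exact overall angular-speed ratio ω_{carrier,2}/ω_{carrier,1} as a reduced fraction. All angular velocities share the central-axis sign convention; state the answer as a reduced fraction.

Stage 1: N_ring = 36 + 2·20 = 76
Stage 1: 36(ω_s−ω_c) = −76(ω_r−ω_c),  ω_r=0, ω_c=1
Stage 1: ω_s = 1 − (76/36)(0−1) = 28/9
  ⇒ ω_s¹/ω_c¹ = 28/9
Stage 2: N_ring = 32 + 2·20 = 72
Stage 2: 32(ω_s−ω_c) = −72(ω_r−ω_c),  ω_r=0, ω_s=1
Stage 2: 32(1−ω_c) = −72(0−ω_c)  ⇒  104ω_c = 32  ⇒  ω_c = 4/13
  ⇒ ω_c²/ω_s² = 4/13
Coupling ω_s² = ω_s¹ ⇒ overall = 28/9 × 4/13 = 112/117

112/117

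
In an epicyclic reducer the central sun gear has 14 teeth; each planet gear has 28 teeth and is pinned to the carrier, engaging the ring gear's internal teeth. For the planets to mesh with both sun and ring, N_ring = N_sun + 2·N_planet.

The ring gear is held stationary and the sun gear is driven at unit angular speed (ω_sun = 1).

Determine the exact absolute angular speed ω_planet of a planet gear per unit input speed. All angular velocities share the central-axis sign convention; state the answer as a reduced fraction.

N_ring = 14 + 2·28 = 70
14(ω_s−ω_c) = −70(ω_r−ω_c),  ω_r=0, ω_s=1
14(1−ω_c) = −70(0−ω_c)  ⇒  84ω_c = 14  ⇒  ω_c = 1/6
sun–planet: 14·(1−1/6) = −28·(ω_p−ω_c)  ⇒  ω_p−ω_c = −(14/28)·(5/6) = -5/12
ω_p = 1/6 − 5/12 = -1/4

-1/4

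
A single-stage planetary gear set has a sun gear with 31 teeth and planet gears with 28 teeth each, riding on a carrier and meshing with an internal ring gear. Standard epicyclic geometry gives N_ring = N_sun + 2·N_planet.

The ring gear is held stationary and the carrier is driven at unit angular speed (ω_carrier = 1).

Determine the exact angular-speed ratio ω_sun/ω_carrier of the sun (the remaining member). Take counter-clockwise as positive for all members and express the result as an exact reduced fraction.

N_ring = 31 + 2·28 = 87
31(ω_s−ω_c) = −87(ω_r−ω_c),  ω_r=0, ω_c=1
ω_s = 1 − (87/31)(0−1) = 118/31
ω_s/ω_c = 118/31

118/31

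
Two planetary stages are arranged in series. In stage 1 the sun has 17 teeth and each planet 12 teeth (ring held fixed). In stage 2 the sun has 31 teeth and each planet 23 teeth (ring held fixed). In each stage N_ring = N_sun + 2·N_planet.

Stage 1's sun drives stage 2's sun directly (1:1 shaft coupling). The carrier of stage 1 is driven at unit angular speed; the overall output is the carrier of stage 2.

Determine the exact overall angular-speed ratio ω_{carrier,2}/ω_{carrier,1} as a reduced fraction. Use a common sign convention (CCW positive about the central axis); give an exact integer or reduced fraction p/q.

Stage 1: N_ring = 17 + 2·12 = 41
Stage 1: 17(ω_s−ω_c) = −41(ω_r−ω_c),  ω_r=0, ω_c=1
Stage 1: ω_s = 1 − (41/17)(0−1) = 58/17
  ⇒ ω_s¹/ω_c¹ = 58/17
Stage 2: N_ring = 31 + 2·23 = 77
Stage 2: 31(ω_s−ω_c) = −77(ω_r−ω_c),  ω_r=0, ω_s=1
Stage 2: 31(1−ω_c) = −77(0−ω_c)  ⇒  108ω_c = 31  ⇒  ω_c = 31/108
  ⇒ ω_c²/ω_s² = 31/108
Coupling ω_s² = ω_s¹ ⇒ overall = 58/17 × 31/108 = 899/918

899/918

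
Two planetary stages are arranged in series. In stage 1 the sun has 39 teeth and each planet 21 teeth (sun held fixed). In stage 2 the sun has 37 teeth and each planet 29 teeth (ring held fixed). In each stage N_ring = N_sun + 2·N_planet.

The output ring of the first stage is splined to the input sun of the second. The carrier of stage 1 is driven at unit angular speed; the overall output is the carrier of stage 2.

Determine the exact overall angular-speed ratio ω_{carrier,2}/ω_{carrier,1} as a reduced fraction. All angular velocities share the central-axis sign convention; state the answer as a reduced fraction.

Stage 1: N_ring = 39 + 2·21 = 81
Stage 1: 39(ω_s−ω_c) = −81(ω_r−ω_c),  ω_s=0, ω_c=1
Stage 1: ω_r = 1 − (39/81)(0−1) = 40/27
  ⇒ ω_r¹/ω_c¹ = 40/27
Stage 2: N_ring = 37 + 2·29 = 95
Stage 2: 37(ω_s−ω_c) = −95(ω_r−ω_c),  ω_r=0, ω_s=1
Stage 2: 37(1−ω_c) = −95(0−ω_c)  ⇒  132ω_c = 37  ⇒  ω_c = 37/132
  ⇒ ω_c²/ω_s² = 37/132
Coupling ω_s² = ω_r¹ ⇒ overall = 40/27 × 37/132 = 370/891

370/891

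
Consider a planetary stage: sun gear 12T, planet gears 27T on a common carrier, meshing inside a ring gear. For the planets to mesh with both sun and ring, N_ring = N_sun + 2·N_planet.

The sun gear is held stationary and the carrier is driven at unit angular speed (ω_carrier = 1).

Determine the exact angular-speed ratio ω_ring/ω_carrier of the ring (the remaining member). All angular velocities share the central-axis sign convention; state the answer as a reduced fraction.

N_ring = 12 + 2·27 = 66
12(ω_s−ω_c) = −66(ω_r−ω_c),  ω_s=0, ω_c=1
ω_r = 1 − (12/66)(0−1) = 13/11
ω_r/ω_c = 13/11

13/11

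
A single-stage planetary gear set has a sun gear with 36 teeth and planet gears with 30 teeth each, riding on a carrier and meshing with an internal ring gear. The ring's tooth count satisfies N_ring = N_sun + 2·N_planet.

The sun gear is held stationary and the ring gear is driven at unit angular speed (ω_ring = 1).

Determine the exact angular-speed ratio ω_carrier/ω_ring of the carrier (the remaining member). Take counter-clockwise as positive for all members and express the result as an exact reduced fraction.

N_ring = 36 + 2·30 = 96
36(ω_s−ω_c) = −96(ω_r−ω_c),  ω_s=0, ω_r=1
36(0−ω_c) = −96(1−ω_c)  ⇒  132ω_c = 96  ⇒  ω_c = 8/11
ω_c/ω_r = 8/11

8/11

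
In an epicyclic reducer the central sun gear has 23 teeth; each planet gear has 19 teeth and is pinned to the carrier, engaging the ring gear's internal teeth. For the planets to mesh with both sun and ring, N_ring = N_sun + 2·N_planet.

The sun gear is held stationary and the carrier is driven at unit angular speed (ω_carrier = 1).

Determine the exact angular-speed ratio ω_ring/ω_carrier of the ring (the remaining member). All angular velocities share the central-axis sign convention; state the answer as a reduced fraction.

N_ring = 23 + 2·19 = 61
23(ω_s−ω_c) = −61(ω_r−ω_c),  ω_s=0, ω_c=1
ω_r = 1 − (23/61)(0−1) = 84/61
ω_r/ω_c = 84/61

84/61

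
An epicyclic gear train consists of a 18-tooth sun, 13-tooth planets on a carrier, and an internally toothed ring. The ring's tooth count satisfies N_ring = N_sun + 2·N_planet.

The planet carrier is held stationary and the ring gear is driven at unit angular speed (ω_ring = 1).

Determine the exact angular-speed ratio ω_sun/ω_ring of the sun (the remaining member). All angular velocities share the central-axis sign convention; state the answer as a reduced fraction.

N_ring = 18 + 2·13 = 44
18(ω_s−ω_c) = −44(ω_r−ω_c),  ω_c=0, ω_r=1
ω_s = 0 − (44/18)(1−0) = -22/9
ω_s/ω_r = -22/9

-22/9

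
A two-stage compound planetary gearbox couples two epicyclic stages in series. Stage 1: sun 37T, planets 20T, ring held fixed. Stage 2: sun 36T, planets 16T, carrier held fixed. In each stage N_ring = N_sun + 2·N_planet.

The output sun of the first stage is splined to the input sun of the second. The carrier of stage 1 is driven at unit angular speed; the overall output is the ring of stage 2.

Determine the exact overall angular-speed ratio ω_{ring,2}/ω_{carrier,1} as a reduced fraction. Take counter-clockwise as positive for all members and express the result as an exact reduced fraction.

-1026/629

Stage 1: N_ring = 37 + 2·20 = 77
Stage 1: 37(ω_s−ω_c) = −77(ω_r−ω_c),  ω_r=0, ω_c=1
Stage 1: ω_s = 1 − (77/37)(0−1) = 114/37
  ⇒ ω_s¹/ω_c¹ = 114/37
Stage 2: N_ring = 36 + 2·16 = 68
Stage 2: 36(ω_s−ω_c) = −68(ω_r−ω_c),  ω_c=0, ω_s=1
Stage 2: ω_r = 0 − (36/68)(1−0) = -9/17
  ⇒ ω_r²/ω_s² = -9/17
Coupling ω_s² = ω_s¹ ⇒ overall = 114/37 × -9/17 = -1026/629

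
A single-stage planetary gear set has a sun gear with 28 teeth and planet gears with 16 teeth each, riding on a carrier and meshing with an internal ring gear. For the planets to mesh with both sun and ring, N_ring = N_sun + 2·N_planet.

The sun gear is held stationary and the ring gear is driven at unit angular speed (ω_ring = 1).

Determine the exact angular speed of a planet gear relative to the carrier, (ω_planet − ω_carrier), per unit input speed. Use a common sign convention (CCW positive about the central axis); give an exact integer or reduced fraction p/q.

N_ring = 28 + 2·16 = 60
28(ω_s−ω_c) = −60(ω_r−ω_c),  ω_s=0, ω_r=1
28(0−ω_c) = −60(1−ω_c)  ⇒  88ω_c = 60  ⇒  ω_c = 15/22
sun–planet: 28·(0−15/22) = −16·(ω_p−ω_c)  ⇒  ω_p−ω_c = −(28/16)·(-15/22) = 105/88

105/88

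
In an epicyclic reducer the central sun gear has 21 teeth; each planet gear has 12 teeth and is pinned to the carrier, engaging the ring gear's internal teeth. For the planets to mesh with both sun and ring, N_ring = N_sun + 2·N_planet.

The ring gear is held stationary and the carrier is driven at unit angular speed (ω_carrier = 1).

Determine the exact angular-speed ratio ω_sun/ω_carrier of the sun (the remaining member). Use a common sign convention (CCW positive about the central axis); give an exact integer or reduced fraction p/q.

N_ring = 21 + 2·12 = 45
21(ω_s−ω_c) = −45(ω_r−ω_c),  ω_r=0, ω_c=1
ω_s = 1 − (45/21)(0−1) = 22/7
ω_s/ω_c = 22/7

22/7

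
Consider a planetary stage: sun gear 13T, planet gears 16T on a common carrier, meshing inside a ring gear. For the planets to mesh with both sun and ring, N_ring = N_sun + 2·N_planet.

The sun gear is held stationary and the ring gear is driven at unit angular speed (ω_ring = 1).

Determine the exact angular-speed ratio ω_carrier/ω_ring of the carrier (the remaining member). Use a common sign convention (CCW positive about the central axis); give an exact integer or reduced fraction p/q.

N_ring = 13 + 2·16 = 45
13(ω_s−ω_c) = −45(ω_r−ω_c),  ω_s=0, ω_r=1
13(0−ω_c) = −45(1−ω_c)  ⇒  58ω_c = 45  ⇒  ω_c = 45/58
ω_c/ω_r = 45/58

45/58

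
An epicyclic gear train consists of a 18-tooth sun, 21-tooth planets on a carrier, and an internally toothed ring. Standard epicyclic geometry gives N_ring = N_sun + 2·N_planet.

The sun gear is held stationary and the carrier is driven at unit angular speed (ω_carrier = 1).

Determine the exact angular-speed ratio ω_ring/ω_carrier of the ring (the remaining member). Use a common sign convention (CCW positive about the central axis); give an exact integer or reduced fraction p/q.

13/10

N_ring = 18 + 2·21 = 60
18(ω_s−ω_c) = −60(ω_r−ω_c),  ω_s=0, ω_c=1
ω_r = 1 − (18/60)(0−1) = 13/10
ω_r/ω_c = 13/10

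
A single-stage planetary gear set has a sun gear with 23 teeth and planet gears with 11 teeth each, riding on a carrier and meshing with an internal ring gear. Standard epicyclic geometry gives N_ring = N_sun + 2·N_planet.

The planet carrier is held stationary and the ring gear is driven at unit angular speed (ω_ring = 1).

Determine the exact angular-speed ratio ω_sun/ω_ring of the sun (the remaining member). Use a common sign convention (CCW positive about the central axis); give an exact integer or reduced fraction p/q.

N_ring = 23 + 2·11 = 45
23(ω_s−ω_c) = −45(ω_r−ω_c),  ω_c=0, ω_r=1
ω_s = 0 − (45/23)(1−0) = -45/23
ω_s/ω_r = -45/23

-45/23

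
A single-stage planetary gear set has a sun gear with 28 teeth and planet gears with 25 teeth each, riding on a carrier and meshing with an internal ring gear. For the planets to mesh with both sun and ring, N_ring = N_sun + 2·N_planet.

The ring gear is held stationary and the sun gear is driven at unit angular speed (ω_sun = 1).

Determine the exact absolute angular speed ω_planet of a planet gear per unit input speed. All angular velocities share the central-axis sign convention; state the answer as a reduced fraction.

N_ring = 28 + 2·25 = 78
28(ω_s−ω_c) = −78(ω_r−ω_c),  ω_r=0, ω_s=1
28(1−ω_c) = −78(0−ω_c)  ⇒  106ω_c = 28  ⇒  ω_c = 14/53
sun–planet: 28·(1−14/53) = −25·(ω_p−ω_c)  ⇒  ω_p−ω_c = −(28/25)·(39/53) = -1092/1325
ω_p = 14/53 − 1092/1325 = -14/25

-14/25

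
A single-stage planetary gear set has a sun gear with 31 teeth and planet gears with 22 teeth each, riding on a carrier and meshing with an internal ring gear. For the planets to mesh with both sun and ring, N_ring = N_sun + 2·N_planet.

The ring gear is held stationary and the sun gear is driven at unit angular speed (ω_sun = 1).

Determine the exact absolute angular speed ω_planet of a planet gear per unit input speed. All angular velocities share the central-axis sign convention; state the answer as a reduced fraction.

-31/44

N_ring = 31 + 2·22 = 75
31(ω_s−ω_c) = −75(ω_r−ω_c),  ω_r=0, ω_s=1
31(1−ω_c) = −75(0−ω_c)  ⇒  106ω_c = 31  ⇒  ω_c = 31/106
sun–planet: 31·(1−31/106) = −22·(ω_p−ω_c)  ⇒  ω_p−ω_c = −(31/22)·(75/106) = -2325/2332
ω_p = 31/106 − 2325/2332 = -31/44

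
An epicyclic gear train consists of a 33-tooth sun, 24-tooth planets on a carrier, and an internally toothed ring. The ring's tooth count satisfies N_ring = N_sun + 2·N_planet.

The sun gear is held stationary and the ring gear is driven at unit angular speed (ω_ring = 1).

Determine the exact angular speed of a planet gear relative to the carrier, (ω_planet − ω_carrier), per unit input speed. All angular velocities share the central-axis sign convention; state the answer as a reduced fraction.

297/304

N_ring = 33 + 2·24 = 81
33(ω_s−ω_c) = −81(ω_r−ω_c),  ω_s=0, ω_r=1
33(0−ω_c) = −81(1−ω_c)  ⇒  114ω_c = 81  ⇒  ω_c = 27/38
sun–planet: 33·(0−27/38) = −24·(ω_p−ω_c)  ⇒  ω_p−ω_c = −(33/24)·(-27/38) = 297/304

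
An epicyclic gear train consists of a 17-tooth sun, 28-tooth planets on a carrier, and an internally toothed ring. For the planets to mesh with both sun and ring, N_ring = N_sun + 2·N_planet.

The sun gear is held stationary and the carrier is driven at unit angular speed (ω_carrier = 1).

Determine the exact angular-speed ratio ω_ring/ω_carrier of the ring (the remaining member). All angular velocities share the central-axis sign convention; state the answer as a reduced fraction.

90/73

N_ring = 17 + 2·28 = 73
17(ω_s−ω_c) = −73(ω_r−ω_c),  ω_s=0, ω_c=1
ω_r = 1 − (17/73)(0−1) = 90/73
ω_r/ω_c = 90/73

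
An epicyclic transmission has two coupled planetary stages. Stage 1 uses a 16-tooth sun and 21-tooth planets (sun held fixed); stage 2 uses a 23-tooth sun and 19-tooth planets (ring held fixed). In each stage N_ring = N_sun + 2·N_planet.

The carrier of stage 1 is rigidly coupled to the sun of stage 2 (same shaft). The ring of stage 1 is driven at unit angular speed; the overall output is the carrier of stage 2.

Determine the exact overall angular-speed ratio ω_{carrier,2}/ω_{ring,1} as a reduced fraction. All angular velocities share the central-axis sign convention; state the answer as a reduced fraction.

667/3108

Stage 1: N_ring = 16 + 2·21 = 58
Stage 1: 16(ω_s−ω_c) = −58(ω_r−ω_c),  ω_s=0, ω_r=1
Stage 1: 16(0−ω_c) = −58(1−ω_c)  ⇒  74ω_c = 58  ⇒  ω_c = 29/37
  ⇒ ω_c¹/ω_r¹ = 29/37
Stage 2: N_ring = 23 + 2·19 = 61
Stage 2: 23(ω_s−ω_c) = −61(ω_r−ω_c),  ω_r=0, ω_s=1
Stage 2: 23(1−ω_c) = −61(0−ω_c)  ⇒  84ω_c = 23  ⇒  ω_c = 23/84
  ⇒ ω_c²/ω_s² = 23/84
Coupling ω_s² = ω_c¹ ⇒ overall = 29/37 × 23/84 = 667/3108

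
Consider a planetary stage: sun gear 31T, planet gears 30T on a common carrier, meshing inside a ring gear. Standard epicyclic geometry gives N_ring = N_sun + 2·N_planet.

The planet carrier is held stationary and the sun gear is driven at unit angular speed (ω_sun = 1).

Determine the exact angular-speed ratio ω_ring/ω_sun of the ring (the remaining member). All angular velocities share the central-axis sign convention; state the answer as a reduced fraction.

-31/91

N_ring = 31 + 2·30 = 91
31(ω_s−ω_c) = −91(ω_r−ω_c),  ω_c=0, ω_s=1
ω_r = 0 − (31/91)(1−0) = -31/91
ω_r/ω_s = -31/91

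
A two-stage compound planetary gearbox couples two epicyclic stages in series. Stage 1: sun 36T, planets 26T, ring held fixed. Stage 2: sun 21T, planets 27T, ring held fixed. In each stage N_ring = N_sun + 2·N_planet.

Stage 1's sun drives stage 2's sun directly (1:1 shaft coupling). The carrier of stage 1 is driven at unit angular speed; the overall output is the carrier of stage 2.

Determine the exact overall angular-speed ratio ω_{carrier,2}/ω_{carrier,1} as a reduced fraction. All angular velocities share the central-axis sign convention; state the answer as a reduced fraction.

217/288

Stage 1: N_ring = 36 + 2·26 = 88
Stage 1: 36(ω_s−ω_c) = −88(ω_r−ω_c),  ω_r=0, ω_c=1
Stage 1: ω_s = 1 − (88/36)(0−1) = 31/9
  ⇒ ω_s¹/ω_c¹ = 31/9
Stage 2: N_ring = 21 + 2·27 = 75
Stage 2: 21(ω_s−ω_c) = −75(ω_r−ω_c),  ω_r=0, ω_s=1
Stage 2: 21(1−ω_c) = −75(0−ω_c)  ⇒  96ω_c = 21  ⇒  ω_c = 7/32
  ⇒ ω_c²/ω_s² = 7/32
Coupling ω_s² = ω_s¹ ⇒ overall = 31/9 × 7/32 = 217/288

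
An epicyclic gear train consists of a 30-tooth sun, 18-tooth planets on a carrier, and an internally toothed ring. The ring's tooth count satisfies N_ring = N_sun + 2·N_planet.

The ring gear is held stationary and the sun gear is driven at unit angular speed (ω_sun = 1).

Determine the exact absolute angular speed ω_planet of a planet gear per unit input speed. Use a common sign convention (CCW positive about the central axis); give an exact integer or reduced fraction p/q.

-5/6

N_ring = 30 + 2·18 = 66
30(ω_s−ω_c) = −66(ω_r−ω_c),  ω_r=0, ω_s=1
30(1−ω_c) = −66(0−ω_c)  ⇒  96ω_c = 30  ⇒  ω_c = 5/16
sun–planet: 30·(1−5/16) = −18·(ω_p−ω_c)  ⇒  ω_p−ω_c = −(30/18)·(11/16) = -55/48
ω_p = 5/16 − 55/48 = -5/6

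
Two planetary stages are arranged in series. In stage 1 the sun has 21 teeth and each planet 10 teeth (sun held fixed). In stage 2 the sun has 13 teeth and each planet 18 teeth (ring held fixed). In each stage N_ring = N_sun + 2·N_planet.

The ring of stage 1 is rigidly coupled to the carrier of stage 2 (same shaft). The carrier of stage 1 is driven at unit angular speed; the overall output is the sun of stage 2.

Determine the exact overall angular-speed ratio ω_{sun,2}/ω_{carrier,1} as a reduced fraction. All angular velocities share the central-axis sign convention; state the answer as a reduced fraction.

3844/533

Stage 1: N_ring = 21 + 2·10 = 41
Stage 1: 21(ω_s−ω_c) = −41(ω_r−ω_c),  ω_s=0, ω_c=1
Stage 1: ω_r = 1 − (21/41)(0−1) = 62/41
  ⇒ ω_r¹/ω_c¹ = 62/41
Stage 2: N_ring = 13 + 2·18 = 49
Stage 2: 13(ω_s−ω_c) = −49(ω_r−ω_c),  ω_r=0, ω_c=1
Stage 2: ω_s = 1 − (49/13)(0−1) = 62/13
  ⇒ ω_s²/ω_c² = 62/13
Coupling ω_c² = ω_r¹ ⇒ overall = 62/41 × 62/13 = 3844/533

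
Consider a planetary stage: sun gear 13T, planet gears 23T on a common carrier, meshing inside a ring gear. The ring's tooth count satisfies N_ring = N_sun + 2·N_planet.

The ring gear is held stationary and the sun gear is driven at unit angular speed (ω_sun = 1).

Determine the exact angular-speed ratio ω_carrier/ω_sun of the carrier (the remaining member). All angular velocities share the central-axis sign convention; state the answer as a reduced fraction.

13/72

N_ring = 13 + 2·23 = 59
13(ω_s−ω_c) = −59(ω_r−ω_c),  ω_r=0, ω_s=1
13(1−ω_c) = −59(0−ω_c)  ⇒  72ω_c = 13  ⇒  ω_c = 13/72
ω_c/ω_s = 13/72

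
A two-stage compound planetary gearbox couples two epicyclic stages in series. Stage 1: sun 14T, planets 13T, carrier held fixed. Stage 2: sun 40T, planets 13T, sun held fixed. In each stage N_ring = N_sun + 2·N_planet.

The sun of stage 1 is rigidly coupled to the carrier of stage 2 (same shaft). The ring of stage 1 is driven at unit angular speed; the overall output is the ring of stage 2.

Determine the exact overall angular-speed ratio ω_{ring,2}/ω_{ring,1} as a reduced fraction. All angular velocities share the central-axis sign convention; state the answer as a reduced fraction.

Stage 1: N_ring = 14 + 2·13 = 40
Stage 1: 14(ω_s−ω_c) = −40(ω_r−ω_c),  ω_c=0, ω_r=1
Stage 1: ω_s = 0 − (40/14)(1−0) = -20/7
  ⇒ ω_s¹/ω_r¹ = -20/7
Stage 2: N_ring = 40 + 2·13 = 66
Stage 2: 40(ω_s−ω_c) = −66(ω_r−ω_c),  ω_s=0, ω_c=1
Stage 2: ω_r = 1 − (40/66)(0−1) = 53/33
  ⇒ ω_r²/ω_c² = 53/33
Coupling ω_c² = ω_s¹ ⇒ overall = -20/7 × 53/33 = -1060/231

-1060/231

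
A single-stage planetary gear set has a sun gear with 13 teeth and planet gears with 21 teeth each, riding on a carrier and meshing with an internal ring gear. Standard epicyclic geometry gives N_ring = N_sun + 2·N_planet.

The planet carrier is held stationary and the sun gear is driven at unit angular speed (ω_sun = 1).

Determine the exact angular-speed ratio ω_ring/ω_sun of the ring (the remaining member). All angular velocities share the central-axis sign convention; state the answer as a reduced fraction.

-13/55

N_ring = 13 + 2·21 = 55
13(ω_s−ω_c) = −55(ω_r−ω_c),  ω_c=0, ω_s=1
ω_r = 0 − (13/55)(1−0) = -13/55
ω_r/ω_s = -13/55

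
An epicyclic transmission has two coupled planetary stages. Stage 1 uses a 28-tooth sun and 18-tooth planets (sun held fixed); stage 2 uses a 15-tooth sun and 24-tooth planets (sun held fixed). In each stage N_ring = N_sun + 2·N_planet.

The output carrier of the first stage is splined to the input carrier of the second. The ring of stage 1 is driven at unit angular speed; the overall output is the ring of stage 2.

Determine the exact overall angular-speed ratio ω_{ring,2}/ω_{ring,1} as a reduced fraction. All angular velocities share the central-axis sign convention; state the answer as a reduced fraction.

416/483

Stage 1: N_ring = 28 + 2·18 = 64
Stage 1: 28(ω_s−ω_c) = −64(ω_r−ω_c),  ω_s=0, ω_r=1
Stage 1: 28(0−ω_c) = −64(1−ω_c)  ⇒  92ω_c = 64  ⇒  ω_c = 16/23
  ⇒ ω_c¹/ω_r¹ = 16/23
Stage 2: N_ring = 15 + 2·24 = 63
Stage 2: 15(ω_s−ω_c) = −63(ω_r−ω_c),  ω_s=0, ω_c=1
Stage 2: ω_r = 1 − (15/63)(0−1) = 26/21
  ⇒ ω_r²/ω_c² = 26/21
Coupling ω_c² = ω_c¹ ⇒ overall = 16/23 × 26/21 = 416/483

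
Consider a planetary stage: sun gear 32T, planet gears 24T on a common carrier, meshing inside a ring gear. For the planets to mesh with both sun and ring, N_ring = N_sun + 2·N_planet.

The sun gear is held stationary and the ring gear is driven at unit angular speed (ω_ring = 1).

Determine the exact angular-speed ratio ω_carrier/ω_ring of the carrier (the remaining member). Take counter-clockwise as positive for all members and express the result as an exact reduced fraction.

5/7

N_ring = 32 + 2·24 = 80
32(ω_s−ω_c) = −80(ω_r−ω_c),  ω_s=0, ω_r=1
32(0−ω_c) = −80(1−ω_c)  ⇒  112ω_c = 80  ⇒  ω_c = 5/7
ω_c/ω_r = 5/7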